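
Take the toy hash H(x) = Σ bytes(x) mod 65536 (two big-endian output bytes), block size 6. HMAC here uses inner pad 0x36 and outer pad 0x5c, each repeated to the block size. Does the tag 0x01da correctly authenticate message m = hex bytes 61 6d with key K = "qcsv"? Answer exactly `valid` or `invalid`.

valid

Key "qcsv" = 71 63 73 76 is 4 bytes ≤ B = 6; zero-pad to 6 bytes: K' = 71 63 73 76 00 00.
K' ⊕ ipad = 47 55 45 40 36 36; K' ⊕ opad = 2d 3f 2f 2a 5c 5c.
Inner hash: sum = 71+85+69+64+54+54+97+109 = 603 → 02 5b.
Outer hash (recomputed tag): sum = 45+63+47+42+92+92+2+91 = 474 → 01 da.
Recomputed tag = 01da; claimed = 01da → match.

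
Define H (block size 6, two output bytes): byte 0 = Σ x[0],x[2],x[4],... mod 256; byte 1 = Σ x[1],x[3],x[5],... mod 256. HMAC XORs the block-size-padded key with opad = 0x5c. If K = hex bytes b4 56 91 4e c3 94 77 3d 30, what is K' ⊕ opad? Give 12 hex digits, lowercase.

Key hex bytes b4 56 91 4e c3 94 77 3d 30 is 9 bytes > B = 6, so hash it first: H(key) = af 75, then zero-pad to 6 bytes: K' = af 75 00 00 00 00.
XOR each byte with 0x5c: af⊕5c=f3, 75⊕5c=29, 00⊕5c=5c, 00⊕5c=5c, 00⊕5c=5c, 00⊕5c=5c.

f3295c5c5c5c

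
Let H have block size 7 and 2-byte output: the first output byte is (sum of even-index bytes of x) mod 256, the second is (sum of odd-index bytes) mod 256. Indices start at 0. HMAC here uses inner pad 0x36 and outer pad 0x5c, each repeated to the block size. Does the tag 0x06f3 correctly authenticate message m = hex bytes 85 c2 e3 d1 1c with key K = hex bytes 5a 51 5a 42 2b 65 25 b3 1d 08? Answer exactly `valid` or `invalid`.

Key hex bytes 5a 51 5a 42 2b 65 25 b3 1d 08 is 10 bytes > B = 7, so hash it first: H(key) = 21 b3, then zero-pad to 7 bytes: K' = 21 b3 00 00 00 00 00.
K' ⊕ ipad = 17 85 36 36 36 36 36; K' ⊕ opad = 7d ef 5c 5c 5c 5c 5c.
Inner hash: even-index sum = 588 mod 256 = 76; odd-index sum = 629 mod 256 = 117 → 4c 75.
Outer hash (recomputed tag): even-index sum = 518 mod 256 = 6; odd-index sum = 499 mod 256 = 243 → 06 f3.
Recomputed tag = 06f3; claimed = 06f3 → match.

valid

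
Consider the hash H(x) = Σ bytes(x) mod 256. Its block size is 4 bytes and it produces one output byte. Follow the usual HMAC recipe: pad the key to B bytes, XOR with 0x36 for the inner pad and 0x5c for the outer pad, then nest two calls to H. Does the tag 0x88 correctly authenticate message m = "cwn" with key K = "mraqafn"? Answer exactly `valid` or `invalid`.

valid

Key "mraqafn" = 6d 72 61 71 61 66 6e is 7 bytes > B = 4, so hash it first: H(key) = e6, then zero-pad to 4 bytes: K' = e6 00 00 00.
K' ⊕ ipad = d0 36 36 36; K' ⊕ opad = ba 5c 5c 5c.
Inner hash: sum = 208+54+54+54+99+119+110 = 698; mod 256 = 186 → ba.
Outer hash (recomputed tag): sum = 186+92+92+92+186 = 648; mod 256 = 136 → 88.
Recomputed tag = 88; claimed = 88 → match.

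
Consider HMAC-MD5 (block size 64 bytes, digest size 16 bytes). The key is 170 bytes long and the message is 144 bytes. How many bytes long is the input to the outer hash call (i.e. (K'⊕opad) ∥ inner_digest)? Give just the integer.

80

Key is 170 > 64 bytes, so it is hashed to 16 bytes then zero-padded to 64: |K'| = 64.
Outer input = (K'⊕opad) ∥ H(inner) → 64 + 16 = 80 bytes.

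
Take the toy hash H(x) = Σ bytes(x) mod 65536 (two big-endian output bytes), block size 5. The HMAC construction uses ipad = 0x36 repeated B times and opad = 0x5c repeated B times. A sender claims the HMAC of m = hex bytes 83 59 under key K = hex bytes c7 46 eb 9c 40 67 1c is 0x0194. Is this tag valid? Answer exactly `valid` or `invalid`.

Key hex bytes c7 46 eb 9c 40 67 1c is 7 bytes > B = 5, so hash it first: H(key) = 03 57, then zero-pad to 5 bytes: K' = 03 57 00 00 00.
K' ⊕ ipad = 35 61 36 36 36; K' ⊕ opad = 5f 0b 5c 5c 5c.
Inner hash: sum = 53+97+54+54+54+131+89 = 532 → 02 14.
Outer hash (recomputed tag): sum = 95+11+92+92+92+2+20 = 404 → 01 94.
Recomputed tag = 0194; claimed = 0194 → match.

valid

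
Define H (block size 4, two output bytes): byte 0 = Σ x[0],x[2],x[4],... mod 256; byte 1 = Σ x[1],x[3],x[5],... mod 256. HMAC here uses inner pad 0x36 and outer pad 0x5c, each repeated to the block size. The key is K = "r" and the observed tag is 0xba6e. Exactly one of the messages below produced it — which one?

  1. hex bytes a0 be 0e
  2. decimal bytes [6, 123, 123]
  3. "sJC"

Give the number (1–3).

Key "r" = 72 is 1 byte ≤ B = 4; zero-pad to 4 bytes: K' = 72 00 00 00.
K' ⊕ ipad = 44 36 36 36; K' ⊕ opad = 2e 5c 5c 5c.
m1: inner = H(44 36 36 36 a0 be 0e) = 28 2a; tag = H(2e 5c 5c 5c 28 2a) = b2e2
m2: inner = H(44 36 36 36 06 7b 7b) = fb e7; tag = H(2e 5c 5c 5c fb e7) = 859f
m3: inner = H(44 36 36 36 73 4a 43) = 30 b6; tag = H(2e 5c 5c 5c 30 b6) = ba6e ← matches

3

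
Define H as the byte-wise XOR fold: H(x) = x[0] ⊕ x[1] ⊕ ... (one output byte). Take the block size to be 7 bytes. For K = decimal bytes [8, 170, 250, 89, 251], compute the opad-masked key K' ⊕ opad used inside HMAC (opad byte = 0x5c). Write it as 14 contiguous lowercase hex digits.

Key decimal bytes [8, 170, 250, 89, 251] = 08 aa fa 59 fb is 5 bytes ≤ B = 7; zero-pad to 7 bytes: K' = 08 aa fa 59 fb 00 00.
XOR each byte with 0x5c: 08⊕5c=54, aa⊕5c=f6, fa⊕5c=a6, 59⊕5c=05, fb⊕5c=a7, 00⊕5c=5c, 00⊕5c=5c.

54f6a605a75c5c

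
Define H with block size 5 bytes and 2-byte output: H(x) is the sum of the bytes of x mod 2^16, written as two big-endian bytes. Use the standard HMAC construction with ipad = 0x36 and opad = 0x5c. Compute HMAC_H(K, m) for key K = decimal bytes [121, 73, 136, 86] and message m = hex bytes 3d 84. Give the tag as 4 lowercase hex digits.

Key decimal bytes [121, 73, 136, 86] = 79 49 88 56 is 4 bytes ≤ B = 5; zero-pad to 5 bytes: K' = 79 49 88 56 00.
K' ⊕ ipad = 4f 7f be 60 36.  K' ⊕ opad = 25 15 d4 0a 5c.
Inner input = (K'⊕ipad) ∥ m = 4f 7f be 60 36 ∥ 3d 84.
Inner hash: sum = 79+127+190+96+54+61+132 = 739 → 02 e3.
Outer input = (K'⊕opad) ∥ inner = 25 15 d4 0a 5c ∥ 02 e3.
Outer hash (tag): sum = 37+21+212+10+92+2+227 = 601 → 02 59.

0259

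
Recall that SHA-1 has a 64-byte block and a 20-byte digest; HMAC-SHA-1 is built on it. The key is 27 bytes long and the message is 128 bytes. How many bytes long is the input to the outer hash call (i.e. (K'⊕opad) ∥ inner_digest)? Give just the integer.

84

Key is 27 ≤ 64 bytes, zero-padded: |K'| = 64.
Outer input = (K'⊕opad) ∥ H(inner) → 64 + 20 = 84 bytes.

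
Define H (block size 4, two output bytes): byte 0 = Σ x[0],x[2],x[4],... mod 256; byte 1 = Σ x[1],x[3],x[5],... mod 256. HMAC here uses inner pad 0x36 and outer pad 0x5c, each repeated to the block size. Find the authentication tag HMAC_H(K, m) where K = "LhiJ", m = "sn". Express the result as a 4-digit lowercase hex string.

Key "LhiJ" = 4c 68 69 4a is exactly B = 4 bytes: K' = 4c 68 69 4a.
K' ⊕ ipad = 7a 5e 5f 7c.  K' ⊕ opad = 10 34 35 16.
Inner input = (K'⊕ipad) ∥ m = 7a 5e 5f 7c ∥ 73 6e.
Inner hash: even-index sum = 332 mod 256 = 76; odd-index sum = 328 mod 256 = 72 → 4c 48.
Outer input = (K'⊕opad) ∥ inner = 10 34 35 16 ∥ 4c 48.
Outer hash (tag): even-index sum = 145 mod 256 = 145; odd-index sum = 146 mod 256 = 146 → 91 92.

9192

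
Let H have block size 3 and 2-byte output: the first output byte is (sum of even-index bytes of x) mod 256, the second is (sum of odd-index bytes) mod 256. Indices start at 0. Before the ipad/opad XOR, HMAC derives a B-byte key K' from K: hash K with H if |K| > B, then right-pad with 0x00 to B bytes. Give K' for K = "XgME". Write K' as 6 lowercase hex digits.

|K| = 4 > B = 3, so first hash the key.
H(K): even-index sum = 165 mod 256 = 165; odd-index sum = 172 mod 256 = 172 → a5 ac.
Zero-pad H(K) = a5 ac to 3 bytes: K' = a5 ac 00.

a5ac00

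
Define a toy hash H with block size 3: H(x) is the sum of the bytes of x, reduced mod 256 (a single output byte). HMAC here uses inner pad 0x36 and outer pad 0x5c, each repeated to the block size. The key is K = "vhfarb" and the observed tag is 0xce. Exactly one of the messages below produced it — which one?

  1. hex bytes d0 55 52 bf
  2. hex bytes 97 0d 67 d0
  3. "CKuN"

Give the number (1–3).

Key "vhfarb" = 76 68 66 61 72 62 is 6 bytes > B = 3, so hash it first: H(key) = 79, then zero-pad to 3 bytes: K' = 79 00 00.
K' ⊕ ipad = 4f 36 36; K' ⊕ opad = 25 5c 5c.
m1: inner = H(4f 36 36 d0 55 52 bf) = f1; tag = H(25 5c 5c f1) = ce ← matches
m2: inner = H(4f 36 36 97 0d 67 d0) = 96; tag = H(25 5c 5c 96) = 73
m3: inner = H(4f 36 36 43 4b 75 4e) = 0c; tag = H(25 5c 5c 0c) = e9

1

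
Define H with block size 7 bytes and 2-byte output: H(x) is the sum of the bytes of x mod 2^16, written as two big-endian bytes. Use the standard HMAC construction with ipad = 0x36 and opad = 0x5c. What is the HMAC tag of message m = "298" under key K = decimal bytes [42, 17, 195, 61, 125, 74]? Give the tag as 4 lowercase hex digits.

Key decimal bytes [42, 17, 195, 61, 125, 74] = 2a 11 c3 3d 7d 4a is 6 bytes ≤ B = 7; zero-pad to 7 bytes: K' = 2a 11 c3 3d 7d 4a 00.
K' ⊕ ipad = 1c 27 f5 0b 4b 7c 36.  K' ⊕ opad = 76 4d 9f 61 21 16 5c.
Inner input = (K'⊕ipad) ∥ m = 1c 27 f5 0b 4b 7c 36 ∥ 32 39 38.
Inner hash: sum = 28+39+245+11+75+124+54+50+57+56 = 739 → 02 e3.
Outer input = (K'⊕opad) ∥ inner = 76 4d 9f 61 21 16 5c ∥ 02 e3.
Outer hash (tag): sum = 118+77+159+97+33+22+92+2+227 = 827 → 03 3b.

033b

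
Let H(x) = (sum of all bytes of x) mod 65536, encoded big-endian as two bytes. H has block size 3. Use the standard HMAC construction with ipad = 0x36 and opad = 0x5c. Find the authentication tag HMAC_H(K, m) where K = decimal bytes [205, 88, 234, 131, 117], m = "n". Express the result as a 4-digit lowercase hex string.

Key decimal bytes [205, 88, 234, 131, 117] = cd 58 ea 83 75 is 5 bytes > B = 3, so hash it first: H(key) = 03 07, then zero-pad to 3 bytes: K' = 03 07 00.
K' ⊕ ipad = 35 31 36.  K' ⊕ opad = 5f 5b 5c.
Inner input = (K'⊕ipad) ∥ m = 35 31 36 ∥ 6e.
Inner hash: sum = 53+49+54+110 = 266 → 01 0a.
Outer input = (K'⊕opad) ∥ inner = 5f 5b 5c ∥ 01 0a.
Outer hash (tag): sum = 95+91+92+1+10 = 289 → 01 21.

0121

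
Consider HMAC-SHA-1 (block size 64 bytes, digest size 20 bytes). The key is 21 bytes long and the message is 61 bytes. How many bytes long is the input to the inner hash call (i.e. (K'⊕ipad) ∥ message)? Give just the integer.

125

Key is 21 ≤ 64 bytes, zero-padded: |K'| = 64.
Inner input = (K'⊕ipad) ∥ m → 64 + 61 = 125 bytes.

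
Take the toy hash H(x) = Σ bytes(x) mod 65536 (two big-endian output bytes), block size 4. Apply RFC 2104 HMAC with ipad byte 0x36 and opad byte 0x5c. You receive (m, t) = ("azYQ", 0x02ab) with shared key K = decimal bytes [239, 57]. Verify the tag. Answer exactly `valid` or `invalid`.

valid

Key decimal bytes [239, 57] = ef 39 is 2 bytes ≤ B = 4; zero-pad to 4 bytes: K' = ef 39 00 00.
K' ⊕ ipad = d9 0f 36 36; K' ⊕ opad = b3 65 5c 5c.
Inner hash: sum = 217+15+54+54+97+122+89+81 = 729 → 02 d9.
Outer hash (recomputed tag): sum = 179+101+92+92+2+217 = 683 → 02 ab.
Recomputed tag = 02ab; claimed = 02ab → match.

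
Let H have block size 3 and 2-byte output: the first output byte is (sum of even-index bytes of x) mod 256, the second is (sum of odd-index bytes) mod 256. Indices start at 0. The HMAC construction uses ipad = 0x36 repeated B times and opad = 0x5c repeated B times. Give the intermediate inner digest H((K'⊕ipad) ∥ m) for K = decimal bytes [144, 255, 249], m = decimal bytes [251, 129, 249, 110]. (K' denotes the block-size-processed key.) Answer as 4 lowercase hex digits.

64bd

Key decimal bytes [144, 255, 249] = 90 ff f9 is exactly B = 3 bytes: K' = 90 ff f9.
K' ⊕ ipad = a6 c9 cf.
Inner input = a6 c9 cf ∥ fb 81 f9 6e.
Inner hash: even-index sum = 612 mod 256 = 100; odd-index sum = 701 mod 256 = 189 → 64 bd.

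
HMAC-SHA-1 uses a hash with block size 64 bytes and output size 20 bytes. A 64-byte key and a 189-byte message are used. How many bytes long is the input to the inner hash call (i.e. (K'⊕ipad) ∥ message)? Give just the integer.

Key is 64 ≤ 64 bytes, zero-padded: |K'| = 64.
Inner input = (K'⊕ipad) ∥ m → 64 + 189 = 253 bytes.

253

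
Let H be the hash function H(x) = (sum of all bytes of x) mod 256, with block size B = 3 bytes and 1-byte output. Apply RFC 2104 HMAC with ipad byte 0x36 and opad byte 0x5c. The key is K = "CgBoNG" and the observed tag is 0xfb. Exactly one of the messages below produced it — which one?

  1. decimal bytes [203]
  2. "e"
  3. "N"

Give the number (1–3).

Key "CgBoNG" = 43 67 42 6f 4e 47 is 6 bytes > B = 3, so hash it first: H(key) = f0, then zero-pad to 3 bytes: K' = f0 00 00.
K' ⊕ ipad = c6 36 36; K' ⊕ opad = ac 5c 5c.
m1: inner = H(c6 36 36 cb) = fd; tag = H(ac 5c 5c fd) = 61
m2: inner = H(c6 36 36 65) = 97; tag = H(ac 5c 5c 97) = fb ← matches
m3: inner = H(c6 36 36 4e) = 80; tag = H(ac 5c 5c 80) = e4

2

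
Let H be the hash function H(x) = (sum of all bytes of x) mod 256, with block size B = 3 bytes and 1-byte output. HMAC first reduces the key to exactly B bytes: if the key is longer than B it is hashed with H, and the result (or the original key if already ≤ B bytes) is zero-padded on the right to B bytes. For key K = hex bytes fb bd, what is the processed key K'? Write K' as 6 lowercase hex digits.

Key hex bytes fb bd is 2 bytes ≤ B = 3; zero-pad to 3 bytes: K' = fb bd 00.

fbbd00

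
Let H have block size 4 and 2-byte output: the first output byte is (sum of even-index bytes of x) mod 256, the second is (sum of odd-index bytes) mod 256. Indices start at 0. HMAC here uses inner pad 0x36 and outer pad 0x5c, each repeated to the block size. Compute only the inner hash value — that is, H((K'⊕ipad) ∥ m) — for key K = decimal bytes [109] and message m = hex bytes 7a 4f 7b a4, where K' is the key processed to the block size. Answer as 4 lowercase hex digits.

Key decimal bytes [109] = 6d is 1 byte ≤ B = 4; zero-pad to 4 bytes: K' = 6d 00 00 00.
K' ⊕ ipad = 5b 36 36 36.
Inner input = 5b 36 36 36 ∥ 7a 4f 7b a4.
Inner hash: even-index sum = 390 mod 256 = 134; odd-index sum = 351 mod 256 = 95 → 86 5f.

865f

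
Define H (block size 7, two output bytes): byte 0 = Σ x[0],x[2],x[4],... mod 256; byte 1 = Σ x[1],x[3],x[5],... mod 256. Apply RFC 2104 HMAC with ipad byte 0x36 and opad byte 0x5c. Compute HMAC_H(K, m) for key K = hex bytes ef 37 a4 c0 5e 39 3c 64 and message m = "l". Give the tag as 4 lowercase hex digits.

Key hex bytes ef 37 a4 c0 5e 39 3c 64 is 8 bytes > B = 7, so hash it first: H(key) = 2d 94, then zero-pad to 7 bytes: K' = 2d 94 00 00 00 00 00.
K' ⊕ ipad = 1b a2 36 36 36 36 36.  K' ⊕ opad = 71 c8 5c 5c 5c 5c 5c.
Inner input = (K'⊕ipad) ∥ m = 1b a2 36 36 36 36 36 ∥ 6c.
Inner hash: even-index sum = 189 mod 256 = 189; odd-index sum = 378 mod 256 = 122 → bd 7a.
Outer input = (K'⊕opad) ∥ inner = 71 c8 5c 5c 5c 5c 5c ∥ bd 7a.
Outer hash (tag): even-index sum = 511 mod 256 = 255; odd-index sum = 573 mod 256 = 61 → ff 3d.

ff3d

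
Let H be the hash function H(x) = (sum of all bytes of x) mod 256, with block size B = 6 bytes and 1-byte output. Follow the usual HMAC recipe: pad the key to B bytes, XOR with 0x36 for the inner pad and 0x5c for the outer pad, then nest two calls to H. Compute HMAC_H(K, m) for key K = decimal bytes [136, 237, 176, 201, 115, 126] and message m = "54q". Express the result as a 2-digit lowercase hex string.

dc

Key decimal bytes [136, 237, 176, 201, 115, 126] = 88 ed b0 c9 73 7e is exactly B = 6 bytes: K' = 88 ed b0 c9 73 7e.
K' ⊕ ipad = be db 86 ff 45 48.  K' ⊕ opad = d4 b1 ec 95 2f 22.
Inner input = (K'⊕ipad) ∥ m = be db 86 ff 45 48 ∥ 35 34 71.
Inner hash: sum = 190+219+134+255+69+72+53+52+113 = 1157; mod 256 = 133 → 85.
Outer input = (K'⊕opad) ∥ inner = d4 b1 ec 95 2f 22 ∥ 85.
Outer hash (tag): sum = 212+177+236+149+47+34+133 = 988; mod 256 = 220 → dc.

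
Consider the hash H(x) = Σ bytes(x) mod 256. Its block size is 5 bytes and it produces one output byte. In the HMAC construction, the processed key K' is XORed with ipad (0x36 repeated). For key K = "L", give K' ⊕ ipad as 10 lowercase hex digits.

7a36363636

Key "L" = 4c is 1 byte ≤ B = 5; zero-pad to 5 bytes: K' = 4c 00 00 00 00.
XOR each byte with 0x36: 4c⊕36=7a, 00⊕36=36, 00⊕36=36, 00⊕36=36, 00⊕36=36.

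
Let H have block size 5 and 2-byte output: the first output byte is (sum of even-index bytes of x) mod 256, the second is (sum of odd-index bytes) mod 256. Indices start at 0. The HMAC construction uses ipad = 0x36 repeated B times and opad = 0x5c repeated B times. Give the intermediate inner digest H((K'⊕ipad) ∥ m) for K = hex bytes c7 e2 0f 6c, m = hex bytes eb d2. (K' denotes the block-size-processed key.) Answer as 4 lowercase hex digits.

3219

Key hex bytes c7 e2 0f 6c is 4 bytes ≤ B = 5; zero-pad to 5 bytes: K' = c7 e2 0f 6c 00.
K' ⊕ ipad = f1 d4 39 5a 36.
Inner input = f1 d4 39 5a 36 ∥ eb d2.
Inner hash: even-index sum = 562 mod 256 = 50; odd-index sum = 537 mod 256 = 25 → 32 19.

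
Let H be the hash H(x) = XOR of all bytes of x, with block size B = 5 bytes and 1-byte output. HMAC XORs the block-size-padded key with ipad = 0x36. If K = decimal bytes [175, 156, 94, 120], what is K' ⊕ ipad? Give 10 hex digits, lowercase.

Key decimal bytes [175, 156, 94, 120] = af 9c 5e 78 is 4 bytes ≤ B = 5; zero-pad to 5 bytes: K' = af 9c 5e 78 00.
XOR each byte with 0x36: af⊕36=99, 9c⊕36=aa, 5e⊕36=68, 78⊕36=4e, 00⊕36=36.

99aa684e36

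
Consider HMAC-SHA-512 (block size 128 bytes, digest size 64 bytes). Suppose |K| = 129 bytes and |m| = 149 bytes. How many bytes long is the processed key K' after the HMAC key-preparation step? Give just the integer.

Key is 129 > 128 bytes, so it is hashed to 64 bytes then zero-padded to 128: |K'| = 128.

128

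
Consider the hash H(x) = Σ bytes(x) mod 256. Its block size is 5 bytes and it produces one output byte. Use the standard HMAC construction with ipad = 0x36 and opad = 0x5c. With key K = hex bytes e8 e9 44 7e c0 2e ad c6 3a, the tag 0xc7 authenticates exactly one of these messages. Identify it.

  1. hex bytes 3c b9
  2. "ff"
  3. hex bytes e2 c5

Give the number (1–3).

1

Key hex bytes e8 e9 44 7e c0 2e ad c6 3a is 9 bytes > B = 5, so hash it first: H(key) = 2e, then zero-pad to 5 bytes: K' = 2e 00 00 00 00.
K' ⊕ ipad = 18 36 36 36 36; K' ⊕ opad = 72 5c 5c 5c 5c.
m1: inner = H(18 36 36 36 36 3c b9) = e5; tag = H(72 5c 5c 5c 5c e5) = c7 ← matches
m2: inner = H(18 36 36 36 36 66 66) = bc; tag = H(72 5c 5c 5c 5c bc) = 9e
m3: inner = H(18 36 36 36 36 e2 c5) = 97; tag = H(72 5c 5c 5c 5c 97) = 79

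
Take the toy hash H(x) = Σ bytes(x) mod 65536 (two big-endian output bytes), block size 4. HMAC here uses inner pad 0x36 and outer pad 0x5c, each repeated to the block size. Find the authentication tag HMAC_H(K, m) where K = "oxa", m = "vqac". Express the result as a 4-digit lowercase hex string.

Key "oxa" = 6f 78 61 is 3 bytes ≤ B = 4; zero-pad to 4 bytes: K' = 6f 78 61 00.
K' ⊕ ipad = 59 4e 57 36.  K' ⊕ opad = 33 24 3d 5c.
Inner input = (K'⊕ipad) ∥ m = 59 4e 57 36 ∥ 76 71 61 63.
Inner hash: sum = 89+78+87+54+118+113+97+99 = 735 → 02 df.
Outer input = (K'⊕opad) ∥ inner = 33 24 3d 5c ∥ 02 df.
Outer hash (tag): sum = 51+36+61+92+2+223 = 465 → 01 d1.

01d1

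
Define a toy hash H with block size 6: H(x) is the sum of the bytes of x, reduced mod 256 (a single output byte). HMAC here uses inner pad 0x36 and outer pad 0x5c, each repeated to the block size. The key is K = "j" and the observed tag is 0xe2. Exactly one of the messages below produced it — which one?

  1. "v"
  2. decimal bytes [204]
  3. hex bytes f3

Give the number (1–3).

Key "j" = 6a is 1 byte ≤ B = 6; zero-pad to 6 bytes: K' = 6a 00 00 00 00 00.
K' ⊕ ipad = 5c 36 36 36 36 36; K' ⊕ opad = 36 5c 5c 5c 5c 5c.
m1: inner = H(5c 36 36 36 36 36 76) = e0; tag = H(36 5c 5c 5c 5c 5c e0) = e2 ← matches
m2: inner = H(5c 36 36 36 36 36 cc) = 36; tag = H(36 5c 5c 5c 5c 5c 36) = 38
m3: inner = H(5c 36 36 36 36 36 f3) = 5d; tag = H(36 5c 5c 5c 5c 5c 5d) = 5f

1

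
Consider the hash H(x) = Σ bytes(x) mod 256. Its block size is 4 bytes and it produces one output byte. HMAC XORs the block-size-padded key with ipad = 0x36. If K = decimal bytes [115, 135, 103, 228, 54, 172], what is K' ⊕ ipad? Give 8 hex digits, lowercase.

11363636

Key decimal bytes [115, 135, 103, 228, 54, 172] = 73 87 67 e4 36 ac is 6 bytes > B = 4, so hash it first: H(key) = 27, then zero-pad to 4 bytes: K' = 27 00 00 00.
XOR each byte with 0x36: 27⊕36=11, 00⊕36=36, 00⊕36=36, 00⊕36=36.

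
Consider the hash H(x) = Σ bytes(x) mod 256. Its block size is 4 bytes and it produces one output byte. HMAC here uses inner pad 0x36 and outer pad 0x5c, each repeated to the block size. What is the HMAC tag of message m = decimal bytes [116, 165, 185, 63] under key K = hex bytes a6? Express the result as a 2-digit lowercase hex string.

51

Key hex bytes a6 is 1 byte ≤ B = 4; zero-pad to 4 bytes: K' = a6 00 00 00.
K' ⊕ ipad = 90 36 36 36.  K' ⊕ opad = fa 5c 5c 5c.
Inner input = (K'⊕ipad) ∥ m = 90 36 36 36 ∥ 74 a5 b9 3f.
Inner hash: sum = 144+54+54+54+116+165+185+63 = 835; mod 256 = 67 → 43.
Outer input = (K'⊕opad) ∥ inner = fa 5c 5c 5c ∥ 43.
Outer hash (tag): sum = 250+92+92+92+67 = 593; mod 256 = 81 → 51.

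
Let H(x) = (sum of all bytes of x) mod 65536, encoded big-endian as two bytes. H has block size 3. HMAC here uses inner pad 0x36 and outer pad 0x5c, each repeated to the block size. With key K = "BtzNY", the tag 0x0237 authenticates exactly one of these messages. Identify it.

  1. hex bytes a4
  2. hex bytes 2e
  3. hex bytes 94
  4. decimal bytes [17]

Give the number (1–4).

1

Key "BtzNY" = 42 74 7a 4e 59 is 5 bytes > B = 3, so hash it first: H(key) = 01 d7, then zero-pad to 3 bytes: K' = 01 d7 00.
K' ⊕ ipad = 37 e1 36; K' ⊕ opad = 5d 8b 5c.
m1: inner = H(37 e1 36 a4) = 01 f2; tag = H(5d 8b 5c 01 f2) = 0237 ← matches
m2: inner = H(37 e1 36 2e) = 01 7c; tag = H(5d 8b 5c 01 7c) = 01c1
m3: inner = H(37 e1 36 94) = 01 e2; tag = H(5d 8b 5c 01 e2) = 0227
m4: inner = H(37 e1 36 11) = 01 5f; tag = H(5d 8b 5c 01 5f) = 01a4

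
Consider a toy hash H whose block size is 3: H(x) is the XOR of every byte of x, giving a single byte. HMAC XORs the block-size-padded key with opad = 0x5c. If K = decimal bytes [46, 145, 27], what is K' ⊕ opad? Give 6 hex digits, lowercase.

Key decimal bytes [46, 145, 27] = 2e 91 1b is exactly B = 3 bytes: K' = 2e 91 1b.
XOR each byte with 0x5c: 2e⊕5c=72, 91⊕5c=cd, 1b⊕5c=47.

72cd47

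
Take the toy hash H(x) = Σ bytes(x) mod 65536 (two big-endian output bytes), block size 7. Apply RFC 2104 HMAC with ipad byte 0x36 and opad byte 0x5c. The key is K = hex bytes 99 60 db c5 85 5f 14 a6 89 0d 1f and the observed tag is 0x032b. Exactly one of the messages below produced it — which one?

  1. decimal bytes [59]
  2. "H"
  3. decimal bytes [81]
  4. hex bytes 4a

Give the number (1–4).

Key hex bytes 99 60 db c5 85 5f 14 a6 89 0d 1f is 11 bytes > B = 7, so hash it first: H(key) = 04 ec, then zero-pad to 7 bytes: K' = 04 ec 00 00 00 00 00.
K' ⊕ ipad = 32 da 36 36 36 36 36; K' ⊕ opad = 58 b0 5c 5c 5c 5c 5c.
m1: inner = H(32 da 36 36 36 36 36 3b) = 02 55; tag = H(58 b0 5c 5c 5c 5c 5c 02 55) = 032b ← matches
m2: inner = H(32 da 36 36 36 36 36 48) = 02 62; tag = H(58 b0 5c 5c 5c 5c 5c 02 62) = 0338
m3: inner = H(32 da 36 36 36 36 36 51) = 02 6b; tag = H(58 b0 5c 5c 5c 5c 5c 02 6b) = 0341
m4: inner = H(32 da 36 36 36 36 36 4a) = 02 64; tag = H(58 b0 5c 5c 5c 5c 5c 02 64) = 033a

1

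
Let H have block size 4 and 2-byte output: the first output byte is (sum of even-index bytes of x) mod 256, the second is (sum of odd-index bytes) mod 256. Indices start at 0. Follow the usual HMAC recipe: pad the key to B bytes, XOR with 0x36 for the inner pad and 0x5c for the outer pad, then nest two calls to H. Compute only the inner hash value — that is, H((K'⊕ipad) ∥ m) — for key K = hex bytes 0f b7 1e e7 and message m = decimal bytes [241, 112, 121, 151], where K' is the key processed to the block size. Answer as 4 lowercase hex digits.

Key hex bytes 0f b7 1e e7 is exactly B = 4 bytes: K' = 0f b7 1e e7.
K' ⊕ ipad = 39 81 28 d1.
Inner input = 39 81 28 d1 ∥ f1 70 79 97.
Inner hash: even-index sum = 459 mod 256 = 203; odd-index sum = 601 mod 256 = 89 → cb 59.

cb59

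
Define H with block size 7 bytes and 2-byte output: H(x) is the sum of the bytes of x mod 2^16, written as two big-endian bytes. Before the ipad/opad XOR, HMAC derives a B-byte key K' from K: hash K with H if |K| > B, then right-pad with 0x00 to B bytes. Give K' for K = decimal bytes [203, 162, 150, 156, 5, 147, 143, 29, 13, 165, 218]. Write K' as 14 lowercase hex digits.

|K| = 11 > B = 7, so first hash the key.
H(K): sum = 203+162+150+156+5+147+143+29+13+165+218 = 1391 → 05 6f.
Zero-pad H(K) = 05 6f to 7 bytes: K' = 05 6f 00 00 00 00 00.

056f0000000000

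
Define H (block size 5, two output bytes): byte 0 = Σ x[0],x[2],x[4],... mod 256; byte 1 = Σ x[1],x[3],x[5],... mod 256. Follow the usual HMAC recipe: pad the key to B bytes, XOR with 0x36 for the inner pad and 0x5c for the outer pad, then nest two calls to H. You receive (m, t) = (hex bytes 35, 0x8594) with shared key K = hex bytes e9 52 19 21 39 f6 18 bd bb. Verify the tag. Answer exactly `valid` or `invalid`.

Key hex bytes e9 52 19 21 39 f6 18 bd bb is 9 bytes > B = 5, so hash it first: H(key) = 0e 26, then zero-pad to 5 bytes: K' = 0e 26 00 00 00.
K' ⊕ ipad = 38 10 36 36 36; K' ⊕ opad = 52 7a 5c 5c 5c.
Inner hash: even-index sum = 164 mod 256 = 164; odd-index sum = 123 mod 256 = 123 → a4 7b.
Outer hash (recomputed tag): even-index sum = 389 mod 256 = 133; odd-index sum = 378 mod 256 = 122 → 85 7a.
Recomputed tag = 857a; claimed = 8594 → mismatch.

invalid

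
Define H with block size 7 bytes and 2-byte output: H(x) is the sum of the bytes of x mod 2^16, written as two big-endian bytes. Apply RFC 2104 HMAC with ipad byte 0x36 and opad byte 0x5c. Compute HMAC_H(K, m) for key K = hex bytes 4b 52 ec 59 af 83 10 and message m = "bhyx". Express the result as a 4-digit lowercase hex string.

Key hex bytes 4b 52 ec 59 af 83 10 is exactly B = 7 bytes: K' = 4b 52 ec 59 af 83 10.
K' ⊕ ipad = 7d 64 da 6f 99 b5 26.  K' ⊕ opad = 17 0e b0 05 f3 df 4c.
Inner input = (K'⊕ipad) ∥ m = 7d 64 da 6f 99 b5 26 ∥ 62 68 79 78.
Inner hash: sum = 125+100+218+111+153+181+38+98+104+121+120 = 1369 → 05 59.
Outer input = (K'⊕opad) ∥ inner = 17 0e b0 05 f3 df 4c ∥ 05 59.
Outer hash (tag): sum = 23+14+176+5+243+223+76+5+89 = 854 → 03 56.

0356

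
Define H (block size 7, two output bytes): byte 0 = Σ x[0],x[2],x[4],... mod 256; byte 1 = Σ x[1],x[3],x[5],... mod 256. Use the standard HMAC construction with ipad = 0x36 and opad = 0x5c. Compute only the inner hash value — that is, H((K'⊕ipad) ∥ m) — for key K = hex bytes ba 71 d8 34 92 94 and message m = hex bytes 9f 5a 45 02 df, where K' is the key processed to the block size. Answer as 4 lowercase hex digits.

b0ae

Key hex bytes ba 71 d8 34 92 94 is 6 bytes ≤ B = 7; zero-pad to 7 bytes: K' = ba 71 d8 34 92 94 00.
K' ⊕ ipad = 8c 47 ee 02 a4 a2 36.
Inner input = 8c 47 ee 02 a4 a2 36 ∥ 9f 5a 45 02 df.
Inner hash: even-index sum = 688 mod 256 = 176; odd-index sum = 686 mod 256 = 174 → b0 ae.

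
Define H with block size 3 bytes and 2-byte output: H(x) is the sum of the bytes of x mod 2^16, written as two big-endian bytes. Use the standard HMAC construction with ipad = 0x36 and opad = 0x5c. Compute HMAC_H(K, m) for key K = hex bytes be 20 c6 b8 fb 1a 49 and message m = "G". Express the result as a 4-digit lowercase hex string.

Key hex bytes be 20 c6 b8 fb 1a 49 is 7 bytes > B = 3, so hash it first: H(key) = 03 ba, then zero-pad to 3 bytes: K' = 03 ba 00.
K' ⊕ ipad = 35 8c 36.  K' ⊕ opad = 5f e6 5c.
Inner input = (K'⊕ipad) ∥ m = 35 8c 36 ∥ 47.
Inner hash: sum = 53+140+54+71 = 318 → 01 3e.
Outer input = (K'⊕opad) ∥ inner = 5f e6 5c ∥ 01 3e.
Outer hash (tag): sum = 95+230+92+1+62 = 480 → 01 e0.

01e0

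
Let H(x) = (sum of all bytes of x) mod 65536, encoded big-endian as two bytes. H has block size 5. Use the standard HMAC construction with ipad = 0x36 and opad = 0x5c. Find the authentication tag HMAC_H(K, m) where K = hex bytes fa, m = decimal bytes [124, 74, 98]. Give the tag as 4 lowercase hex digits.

Key hex bytes fa is 1 byte ≤ B = 5; zero-pad to 5 bytes: K' = fa 00 00 00 00.
K' ⊕ ipad = cc 36 36 36 36.  K' ⊕ opad = a6 5c 5c 5c 5c.
Inner input = (K'⊕ipad) ∥ m = cc 36 36 36 36 ∥ 7c 4a 62.
Inner hash: sum = 204+54+54+54+54+124+74+98 = 716 → 02 cc.
Outer input = (K'⊕opad) ∥ inner = a6 5c 5c 5c 5c ∥ 02 cc.
Outer hash (tag): sum = 166+92+92+92+92+2+204 = 740 → 02 e4.

02e4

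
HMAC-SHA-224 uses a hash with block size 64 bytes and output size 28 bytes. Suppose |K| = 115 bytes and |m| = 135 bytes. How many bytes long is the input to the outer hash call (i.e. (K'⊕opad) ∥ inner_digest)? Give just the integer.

92

Key is 115 > 64 bytes, so it is hashed to 28 bytes then zero-padded to 64: |K'| = 64.
Outer input = (K'⊕opad) ∥ H(inner) → 64 + 28 = 92 bytes.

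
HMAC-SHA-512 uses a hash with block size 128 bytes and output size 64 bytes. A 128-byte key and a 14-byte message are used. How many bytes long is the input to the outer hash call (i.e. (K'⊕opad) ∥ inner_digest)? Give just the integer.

Key is 128 ≤ 128 bytes, zero-padded: |K'| = 128.
Outer input = (K'⊕opad) ∥ H(inner) → 128 + 64 = 192 bytes.

192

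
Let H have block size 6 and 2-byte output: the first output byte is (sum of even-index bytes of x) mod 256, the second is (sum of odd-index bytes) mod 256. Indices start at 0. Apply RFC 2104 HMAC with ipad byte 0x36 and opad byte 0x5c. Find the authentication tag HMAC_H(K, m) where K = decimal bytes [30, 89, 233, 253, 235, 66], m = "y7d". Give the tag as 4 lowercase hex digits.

Key decimal bytes [30, 89, 233, 253, 235, 66] = 1e 59 e9 fd eb 42 is exactly B = 6 bytes: K' = 1e 59 e9 fd eb 42.
K' ⊕ ipad = 28 6f df cb dd 74.  K' ⊕ opad = 42 05 b5 a1 b7 1e.
Inner input = (K'⊕ipad) ∥ m = 28 6f df cb dd 74 ∥ 79 37 64.
Inner hash: even-index sum = 705 mod 256 = 193; odd-index sum = 485 mod 256 = 229 → c1 e5.
Outer input = (K'⊕opad) ∥ inner = 42 05 b5 a1 b7 1e ∥ c1 e5.
Outer hash (tag): even-index sum = 623 mod 256 = 111; odd-index sum = 425 mod 256 = 169 → 6f a9.

6fa9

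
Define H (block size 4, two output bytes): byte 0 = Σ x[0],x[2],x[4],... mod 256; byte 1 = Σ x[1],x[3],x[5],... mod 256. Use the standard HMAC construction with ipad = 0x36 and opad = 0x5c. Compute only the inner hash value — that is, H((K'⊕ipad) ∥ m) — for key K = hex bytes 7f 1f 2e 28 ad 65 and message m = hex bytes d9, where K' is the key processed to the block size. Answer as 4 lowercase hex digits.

Key hex bytes 7f 1f 2e 28 ad 65 is 6 bytes > B = 4, so hash it first: H(key) = 5a ac, then zero-pad to 4 bytes: K' = 5a ac 00 00.
K' ⊕ ipad = 6c 9a 36 36.
Inner input = 6c 9a 36 36 ∥ d9.
Inner hash: even-index sum = 379 mod 256 = 123; odd-index sum = 208 mod 256 = 208 → 7b d0.

7bd0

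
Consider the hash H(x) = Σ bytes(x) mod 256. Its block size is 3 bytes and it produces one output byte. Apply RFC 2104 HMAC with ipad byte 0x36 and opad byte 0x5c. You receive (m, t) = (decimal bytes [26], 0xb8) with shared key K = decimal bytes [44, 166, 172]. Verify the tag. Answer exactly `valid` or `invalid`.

valid

Key decimal bytes [44, 166, 172] = 2c a6 ac is exactly B = 3 bytes: K' = 2c a6 ac.
K' ⊕ ipad = 1a 90 9a; K' ⊕ opad = 70 fa f0.
Inner hash: sum = 26+144+154+26 = 350; mod 256 = 94 → 5e.
Outer hash (recomputed tag): sum = 112+250+240+94 = 696; mod 256 = 184 → b8.
Recomputed tag = b8; claimed = b8 → match.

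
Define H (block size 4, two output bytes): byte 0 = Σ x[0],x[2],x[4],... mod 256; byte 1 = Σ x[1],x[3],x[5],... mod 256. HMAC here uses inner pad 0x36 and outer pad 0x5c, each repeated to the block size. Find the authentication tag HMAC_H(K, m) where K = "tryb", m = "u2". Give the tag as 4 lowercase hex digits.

5336

Key "tryb" = 74 72 79 62 is exactly B = 4 bytes: K' = 74 72 79 62.
K' ⊕ ipad = 42 44 4f 54.  K' ⊕ opad = 28 2e 25 3e.
Inner input = (K'⊕ipad) ∥ m = 42 44 4f 54 ∥ 75 32.
Inner hash: even-index sum = 262 mod 256 = 6; odd-index sum = 202 mod 256 = 202 → 06 ca.
Outer input = (K'⊕opad) ∥ inner = 28 2e 25 3e ∥ 06 ca.
Outer hash (tag): even-index sum = 83 mod 256 = 83; odd-index sum = 310 mod 256 = 54 → 53 36.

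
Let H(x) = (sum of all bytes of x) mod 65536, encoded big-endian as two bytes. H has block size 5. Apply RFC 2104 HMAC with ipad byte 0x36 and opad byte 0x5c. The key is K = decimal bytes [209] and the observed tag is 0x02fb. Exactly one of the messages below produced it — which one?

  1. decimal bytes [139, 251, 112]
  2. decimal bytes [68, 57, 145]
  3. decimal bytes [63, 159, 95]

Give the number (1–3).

Key decimal bytes [209] = d1 is 1 byte ≤ B = 5; zero-pad to 5 bytes: K' = d1 00 00 00 00.
K' ⊕ ipad = e7 36 36 36 36; K' ⊕ opad = 8d 5c 5c 5c 5c.
m1: inner = H(e7 36 36 36 36 8b fb 70) = 03 b5; tag = H(8d 5c 5c 5c 5c 03 b5) = 02b5
m2: inner = H(e7 36 36 36 36 44 39 91) = 02 cd; tag = H(8d 5c 5c 5c 5c 02 cd) = 02cc
m3: inner = H(e7 36 36 36 36 3f 9f 5f) = 02 fc; tag = H(8d 5c 5c 5c 5c 02 fc) = 02fb ← matches

3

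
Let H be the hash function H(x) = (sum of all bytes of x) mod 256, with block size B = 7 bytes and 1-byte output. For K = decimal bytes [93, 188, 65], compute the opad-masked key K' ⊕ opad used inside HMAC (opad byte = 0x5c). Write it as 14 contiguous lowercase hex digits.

01e01d5c5c5c5c

Key decimal bytes [93, 188, 65] = 5d bc 41 is 3 bytes ≤ B = 7; zero-pad to 7 bytes: K' = 5d bc 41 00 00 00 00.
XOR each byte with 0x5c: 5d⊕5c=01, bc⊕5c=e0, 41⊕5c=1d, 00⊕5c=5c, 00⊕5c=5c, 00⊕5c=5c, 00⊕5c=5c.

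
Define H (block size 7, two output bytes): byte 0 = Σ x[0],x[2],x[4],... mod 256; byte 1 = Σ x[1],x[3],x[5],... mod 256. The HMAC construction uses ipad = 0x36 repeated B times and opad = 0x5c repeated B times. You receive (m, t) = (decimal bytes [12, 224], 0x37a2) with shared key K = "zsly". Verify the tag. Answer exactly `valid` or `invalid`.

Key "zsly" = 7a 73 6c 79 is 4 bytes ≤ B = 7; zero-pad to 7 bytes: K' = 7a 73 6c 79 00 00 00.
K' ⊕ ipad = 4c 45 5a 4f 36 36 36; K' ⊕ opad = 26 2f 30 25 5c 5c 5c.
Inner hash: even-index sum = 498 mod 256 = 242; odd-index sum = 214 mod 256 = 214 → f2 d6.
Outer hash (recomputed tag): even-index sum = 484 mod 256 = 228; odd-index sum = 418 mod 256 = 162 → e4 a2.
Recomputed tag = e4a2; claimed = 37a2 → mismatch.

invalid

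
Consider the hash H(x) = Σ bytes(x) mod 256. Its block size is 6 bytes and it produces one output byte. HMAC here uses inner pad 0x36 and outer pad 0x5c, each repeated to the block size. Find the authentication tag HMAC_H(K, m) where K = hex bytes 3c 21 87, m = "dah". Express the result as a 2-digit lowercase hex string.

Key hex bytes 3c 21 87 is 3 bytes ≤ B = 6; zero-pad to 6 bytes: K' = 3c 21 87 00 00 00.
K' ⊕ ipad = 0a 17 b1 36 36 36.  K' ⊕ opad = 60 7d db 5c 5c 5c.
Inner input = (K'⊕ipad) ∥ m = 0a 17 b1 36 36 36 ∥ 64 61 68.
Inner hash: sum = 10+23+177+54+54+54+100+97+104 = 673; mod 256 = 161 → a1.
Outer input = (K'⊕opad) ∥ inner = 60 7d db 5c 5c 5c ∥ a1.
Outer hash (tag): sum = 96+125+219+92+92+92+161 = 877; mod 256 = 109 → 6d.

6d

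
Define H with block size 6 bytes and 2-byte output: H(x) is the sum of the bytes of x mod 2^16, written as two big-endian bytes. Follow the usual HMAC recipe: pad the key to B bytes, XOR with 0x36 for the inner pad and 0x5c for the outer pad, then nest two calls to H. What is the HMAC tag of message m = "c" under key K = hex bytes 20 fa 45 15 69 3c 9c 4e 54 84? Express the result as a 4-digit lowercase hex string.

02b5

Key hex bytes 20 fa 45 15 69 3c 9c 4e 54 84 is 10 bytes > B = 6, so hash it first: H(key) = 03 db, then zero-pad to 6 bytes: K' = 03 db 00 00 00 00.
K' ⊕ ipad = 35 ed 36 36 36 36.  K' ⊕ opad = 5f 87 5c 5c 5c 5c.
Inner input = (K'⊕ipad) ∥ m = 35 ed 36 36 36 36 ∥ 63.
Inner hash: sum = 53+237+54+54+54+54+99 = 605 → 02 5d.
Outer input = (K'⊕opad) ∥ inner = 5f 87 5c 5c 5c 5c ∥ 02 5d.
Outer hash (tag): sum = 95+135+92+92+92+92+2+93 = 693 → 02 b5.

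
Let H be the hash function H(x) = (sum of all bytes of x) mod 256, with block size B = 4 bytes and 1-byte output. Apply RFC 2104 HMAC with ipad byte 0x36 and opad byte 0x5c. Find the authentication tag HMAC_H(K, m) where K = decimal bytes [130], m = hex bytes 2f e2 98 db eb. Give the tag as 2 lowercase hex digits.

b7

Key decimal bytes [130] = 82 is 1 byte ≤ B = 4; zero-pad to 4 bytes: K' = 82 00 00 00.
K' ⊕ ipad = b4 36 36 36.  K' ⊕ opad = de 5c 5c 5c.
Inner input = (K'⊕ipad) ∥ m = b4 36 36 36 ∥ 2f e2 98 db eb.
Inner hash: sum = 180+54+54+54+47+226+152+219+235 = 1221; mod 256 = 197 → c5.
Outer input = (K'⊕opad) ∥ inner = de 5c 5c 5c ∥ c5.
Outer hash (tag): sum = 222+92+92+92+197 = 695; mod 256 = 183 → b7.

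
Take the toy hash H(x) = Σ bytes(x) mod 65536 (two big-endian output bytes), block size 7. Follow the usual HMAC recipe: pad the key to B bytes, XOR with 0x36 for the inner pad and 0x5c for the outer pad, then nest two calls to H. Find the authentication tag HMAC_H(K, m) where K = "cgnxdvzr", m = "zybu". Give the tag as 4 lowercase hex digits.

Key "cgnxdvzr" = 63 67 6e 78 64 76 7a 72 is 8 bytes > B = 7, so hash it first: H(key) = 03 76, then zero-pad to 7 bytes: K' = 03 76 00 00 00 00 00.
K' ⊕ ipad = 35 40 36 36 36 36 36.  K' ⊕ opad = 5f 2a 5c 5c 5c 5c 5c.
Inner input = (K'⊕ipad) ∥ m = 35 40 36 36 36 36 36 ∥ 7a 79 62 75.
Inner hash: sum = 53+64+54+54+54+54+54+122+121+98+117 = 845 → 03 4d.
Outer input = (K'⊕opad) ∥ inner = 5f 2a 5c 5c 5c 5c 5c ∥ 03 4d.
Outer hash (tag): sum = 95+42+92+92+92+92+92+3+77 = 677 → 02 a5.

02a5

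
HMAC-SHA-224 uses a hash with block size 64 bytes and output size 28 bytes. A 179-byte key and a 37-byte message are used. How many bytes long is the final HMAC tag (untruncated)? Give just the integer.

28

The tag is one SHA-224 digest: 28 bytes.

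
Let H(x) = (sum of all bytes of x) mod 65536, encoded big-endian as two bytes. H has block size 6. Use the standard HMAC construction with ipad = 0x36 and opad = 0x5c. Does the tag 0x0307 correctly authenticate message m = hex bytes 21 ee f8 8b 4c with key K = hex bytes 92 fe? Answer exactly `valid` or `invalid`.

Key hex bytes 92 fe is 2 bytes ≤ B = 6; zero-pad to 6 bytes: K' = 92 fe 00 00 00 00.
K' ⊕ ipad = a4 c8 36 36 36 36; K' ⊕ opad = ce a2 5c 5c 5c 5c.
Inner hash: sum = 164+200+54+54+54+54+33+238+248+139+76 = 1314 → 05 22.
Outer hash (recomputed tag): sum = 206+162+92+92+92+92+5+34 = 775 → 03 07.
Recomputed tag = 0307; claimed = 0307 → match.

valid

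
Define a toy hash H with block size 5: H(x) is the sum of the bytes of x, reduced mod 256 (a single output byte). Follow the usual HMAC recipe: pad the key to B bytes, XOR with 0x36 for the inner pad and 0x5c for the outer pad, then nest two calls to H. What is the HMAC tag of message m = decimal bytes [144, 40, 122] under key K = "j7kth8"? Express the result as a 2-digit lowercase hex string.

Key "j7kth8" = 6a 37 6b 74 68 38 is 6 bytes > B = 5, so hash it first: H(key) = 20, then zero-pad to 5 bytes: K' = 20 00 00 00 00.
K' ⊕ ipad = 16 36 36 36 36.  K' ⊕ opad = 7c 5c 5c 5c 5c.
Inner input = (K'⊕ipad) ∥ m = 16 36 36 36 36 ∥ 90 28 7a.
Inner hash: sum = 22+54+54+54+54+144+40+122 = 544; mod 256 = 32 → 20.
Outer input = (K'⊕opad) ∥ inner = 7c 5c 5c 5c 5c ∥ 20.
Outer hash (tag): sum = 124+92+92+92+92+32 = 524; mod 256 = 12 → 0c.

0c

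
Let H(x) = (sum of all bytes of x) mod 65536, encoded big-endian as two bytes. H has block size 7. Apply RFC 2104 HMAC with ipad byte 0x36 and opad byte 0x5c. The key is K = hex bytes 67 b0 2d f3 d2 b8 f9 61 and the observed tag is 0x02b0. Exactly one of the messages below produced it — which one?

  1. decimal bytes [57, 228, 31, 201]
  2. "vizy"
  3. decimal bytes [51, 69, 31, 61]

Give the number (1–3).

Key hex bytes 67 b0 2d f3 d2 b8 f9 61 is 8 bytes > B = 7, so hash it first: H(key) = 05 1b, then zero-pad to 7 bytes: K' = 05 1b 00 00 00 00 00.
K' ⊕ ipad = 33 2d 36 36 36 36 36; K' ⊕ opad = 59 47 5c 5c 5c 5c 5c.
m1: inner = H(33 2d 36 36 36 36 36 39 e4 1f c9) = 03 73; tag = H(59 47 5c 5c 5c 5c 5c 03 73) = 02e2
m2: inner = H(33 2d 36 36 36 36 36 76 69 7a 79) = 03 40; tag = H(59 47 5c 5c 5c 5c 5c 03 40) = 02af
m3: inner = H(33 2d 36 36 36 36 36 33 45 1f 3d) = 02 42; tag = H(59 47 5c 5c 5c 5c 5c 02 42) = 02b0 ← matches

3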